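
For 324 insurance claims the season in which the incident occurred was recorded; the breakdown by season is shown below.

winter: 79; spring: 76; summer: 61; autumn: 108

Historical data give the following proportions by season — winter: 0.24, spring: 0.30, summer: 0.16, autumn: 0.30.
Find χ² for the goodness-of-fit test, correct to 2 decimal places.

Expected counts E_i = n·p_i: 324×0.24 = 77.76, 324×0.30 = 97.2, 324×0.16 = 51.84, 324×0.30 = 97.2.
χ² = (79−77.76)²/77.76 + (76−97.2)²/97.2 + (61−51.84)²/51.84 + (108−97.2)²/97.2
   = 0.020 + 4.624 + 1.619 + 1.200
Sum = 7.46

7.46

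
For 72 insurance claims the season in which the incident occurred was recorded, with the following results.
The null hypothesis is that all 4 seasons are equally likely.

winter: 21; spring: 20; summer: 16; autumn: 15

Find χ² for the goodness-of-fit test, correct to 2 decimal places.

1.44

Under H₀ each category has probability 1/4, so each expected count is 72/4 = 18.
cat         O        E   (O−E)²/E
winter     21       18      0.500
spring     20       18      0.222
summer     16       18      0.222
autumn     15       18      0.500
Sum = 1.44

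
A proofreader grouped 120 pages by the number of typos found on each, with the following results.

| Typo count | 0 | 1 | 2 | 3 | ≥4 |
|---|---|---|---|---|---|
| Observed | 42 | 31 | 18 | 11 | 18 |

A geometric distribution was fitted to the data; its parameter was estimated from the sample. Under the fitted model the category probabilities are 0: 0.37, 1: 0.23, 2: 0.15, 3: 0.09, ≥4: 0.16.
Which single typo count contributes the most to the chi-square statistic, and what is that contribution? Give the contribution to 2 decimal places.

1, 0.42

Expected counts E_i = n·p_i: 120×0.37 = 44.4, 120×0.23 = 27.6, 120×0.15 = 18, 120×0.09 = 10.8, 120×0.16 = 19.2.
χ² = (42−44.4)²/44.4 + (31−27.6)²/27.6 + (18−18)²/18 + (11−10.8)²/10.8 + (18−19.2)²/19.2
   = 0.130 + 0.419 + 0.000 + 0.004 + 0.075
The largest term is for 1: 0.42.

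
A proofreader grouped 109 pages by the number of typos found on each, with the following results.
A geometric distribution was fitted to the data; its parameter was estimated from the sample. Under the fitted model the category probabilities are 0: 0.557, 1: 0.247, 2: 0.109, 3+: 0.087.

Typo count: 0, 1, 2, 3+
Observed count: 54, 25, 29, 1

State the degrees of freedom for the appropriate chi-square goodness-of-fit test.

There are k = 4 categories and 1 parameter estimated from the data, so df = 4 − 1 − 1 = 2.

2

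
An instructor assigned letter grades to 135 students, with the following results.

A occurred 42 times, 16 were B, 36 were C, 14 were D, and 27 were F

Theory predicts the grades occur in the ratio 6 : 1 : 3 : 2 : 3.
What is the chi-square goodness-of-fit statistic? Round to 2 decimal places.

Ratio total = 15. Expected counts: 135×6/15 = 54, 135×1/15 = 9, 135×3/15 = 27, 135×2/15 = 18, 135×3/15 = 27.
A: (42 − 54)²/54 = 144/54 = 2.667
B: (16 − 9)²/9 = 49/9 = 5.444
C: (36 − 27)²/27 = 81/27 = 3.000
D: (14 − 18)²/18 = 16/18 = 0.889
F: (27 − 27)²/27 = 0/27 = 0.000
Sum = 12.00

12.00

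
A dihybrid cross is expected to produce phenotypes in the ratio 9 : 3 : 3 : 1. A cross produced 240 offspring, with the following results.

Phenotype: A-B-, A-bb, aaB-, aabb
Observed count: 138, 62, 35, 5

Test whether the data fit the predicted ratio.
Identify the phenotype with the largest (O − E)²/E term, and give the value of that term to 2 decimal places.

aabb, 6.67

Ratio total = 16. Expected counts: 240×9/16 = 135, 240×3/16 = 45, 240×3/16 = 45, 240×1/16 = 15.
χ² = (138−135)²/135 + (62−45)²/45 + (35−45)²/45 + (5−15)²/15
   = 0.067 + 6.422 + 2.222 + 6.667
The largest term is for aabb: 6.67.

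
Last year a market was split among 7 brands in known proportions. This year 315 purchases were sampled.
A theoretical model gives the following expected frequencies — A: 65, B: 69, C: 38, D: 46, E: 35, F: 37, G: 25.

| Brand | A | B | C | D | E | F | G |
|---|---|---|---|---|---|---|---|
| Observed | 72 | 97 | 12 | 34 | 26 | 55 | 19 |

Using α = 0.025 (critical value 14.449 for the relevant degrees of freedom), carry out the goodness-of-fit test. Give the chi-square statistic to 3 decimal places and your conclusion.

χ² = (72−65)²/65 + (97−69)²/69 + (12−38)²/38 + (34−46)²/46 + (26−35)²/35 + (55−37)²/37 + (19−25)²/25
   = 0.7538 + 11.3623 + 17.7895 + 3.1304 + 2.3143 + 8.7568 + 1.4400
Sum = 45.547
df = 6. Since 45.547 > 14.449, we reject H₀.

45.547; reject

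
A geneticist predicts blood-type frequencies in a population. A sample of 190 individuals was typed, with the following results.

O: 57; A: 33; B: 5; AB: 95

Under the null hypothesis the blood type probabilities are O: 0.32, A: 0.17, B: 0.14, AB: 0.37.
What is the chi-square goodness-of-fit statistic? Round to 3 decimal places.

Expected counts E_i = n·p_i: 190×0.32 = 60.8, 190×0.17 = 32.3, 190×0.14 = 26.6, 190×0.37 = 70.3.
cat         O        E   (O−E)²/E
O          57     60.8     0.2375
A          33     32.3     0.0152
B           5     26.6    17.5398
AB         95     70.3     8.6784
Sum = 26.471

26.471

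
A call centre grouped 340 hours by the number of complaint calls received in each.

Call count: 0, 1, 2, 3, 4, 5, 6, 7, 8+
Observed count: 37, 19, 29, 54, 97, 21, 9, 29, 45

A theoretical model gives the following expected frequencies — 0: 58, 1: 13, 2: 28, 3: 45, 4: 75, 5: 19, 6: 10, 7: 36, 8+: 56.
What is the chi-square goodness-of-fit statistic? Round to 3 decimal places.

22.494

0: (37 − 58)²/58 = 441/58 = 7.6034
1: (19 − 13)²/13 = 36/13 = 2.7692
2: (29 − 28)²/28 = 1/28 = 0.0357
3: (54 − 45)²/45 = 81/45 = 1.8000
4: (97 − 75)²/75 = 484/75 = 6.4533
5: (21 − 19)²/19 = 4/19 = 0.2105
6: (9 − 10)²/10 = 1/10 = 0.1000
7: (29 − 36)²/36 = 49/36 = 1.3611
8+: (45 − 56)²/56 = 121/56 = 2.1607
Sum = 22.494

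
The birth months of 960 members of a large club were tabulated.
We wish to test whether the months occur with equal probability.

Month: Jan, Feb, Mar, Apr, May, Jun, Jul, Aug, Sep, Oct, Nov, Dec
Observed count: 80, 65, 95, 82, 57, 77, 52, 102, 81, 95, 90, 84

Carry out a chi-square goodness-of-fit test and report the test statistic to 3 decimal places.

32.525

Under H₀ each category has probability 1/12, so each expected count is 960/12 = 80.
Jan: (80 − 80)²/80 = 0/80 = 0.0000
Feb: (65 − 80)²/80 = 225/80 = 2.8125
Mar: (95 − 80)²/80 = 225/80 = 2.8125
Apr: (82 − 80)²/80 = 4/80 = 0.0500
May: (57 − 80)²/80 = 529/80 = 6.6125
Jun: (77 − 80)²/80 = 9/80 = 0.1125
Jul: (52 − 80)²/80 = 784/80 = 9.8000
Aug: (102 − 80)²/80 = 484/80 = 6.0500
Sep: (81 − 80)²/80 = 1/80 = 0.0125
Oct: (95 − 80)²/80 = 225/80 = 2.8125
Nov: (90 − 80)²/80 = 100/80 = 1.2500
Dec: (84 − 80)²/80 = 16/80 = 0.2000
Sum = 32.525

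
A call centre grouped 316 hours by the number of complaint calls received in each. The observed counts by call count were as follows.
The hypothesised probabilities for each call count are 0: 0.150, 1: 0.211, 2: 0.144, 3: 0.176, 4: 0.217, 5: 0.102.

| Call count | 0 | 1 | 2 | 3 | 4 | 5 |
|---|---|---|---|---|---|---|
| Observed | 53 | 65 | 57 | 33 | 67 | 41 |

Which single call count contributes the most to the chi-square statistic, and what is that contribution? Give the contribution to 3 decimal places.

3, 9.197

Expected counts E_i = n·p_i: 316×0.150 = 47.4, 316×0.211 = 66.676, 316×0.144 = 45.504, 316×0.176 = 55.616, 316×0.217 = 68.572, 316×0.102 = 32.232.
χ² = (53−47.4)²/47.4 + (65−66.676)²/66.676 + (57−45.504)²/45.504 + (33−55.616)²/55.616 + (67−68.572)²/68.572 + (41−32.232)²/32.232
   = 0.6616 + 0.0421 + 2.9043 + 9.1967 + 0.0360 + 2.3851
The largest term is for 3: 9.197.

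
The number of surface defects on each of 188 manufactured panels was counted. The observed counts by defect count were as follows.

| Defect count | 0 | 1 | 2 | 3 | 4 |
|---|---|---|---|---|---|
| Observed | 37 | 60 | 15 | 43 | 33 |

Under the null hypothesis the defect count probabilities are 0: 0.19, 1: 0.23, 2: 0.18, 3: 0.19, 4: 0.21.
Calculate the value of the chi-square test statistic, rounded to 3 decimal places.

Expected counts E_i = n·p_i: 188×0.19 = 35.72, 188×0.23 = 43.24, 188×0.18 = 33.84, 188×0.19 = 35.72, 188×0.21 = 39.48.
cat         O        E   (O−E)²/E
0          37    35.72     0.0459
1          60    43.24     6.4962
2          15    33.84    10.4889
3          43    35.72     1.4837
4          33    39.48     1.0636
Sum = 19.578

19.578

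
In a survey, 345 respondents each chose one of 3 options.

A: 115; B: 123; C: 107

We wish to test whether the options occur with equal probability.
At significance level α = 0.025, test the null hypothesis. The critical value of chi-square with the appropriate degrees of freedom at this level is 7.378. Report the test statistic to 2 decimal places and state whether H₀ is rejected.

1.11; do not reject

Under H₀ each category has probability 1/3, so each expected count is 345/3 = 115.
χ² = (115−115)²/115 + (123−115)²/115 + (107−115)²/115
   = 0.000 + 0.557 + 0.557
Sum = 1.11
df = 2. Since 1.11 < 7.378, we do not reject H₀.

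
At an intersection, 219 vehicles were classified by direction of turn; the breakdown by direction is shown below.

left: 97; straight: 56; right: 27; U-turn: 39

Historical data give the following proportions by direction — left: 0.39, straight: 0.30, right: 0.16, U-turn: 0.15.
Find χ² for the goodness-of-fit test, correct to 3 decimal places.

Expected counts E_i = n·p_i: 219×0.39 = 85.41, 219×0.30 = 65.7, 219×0.16 = 35.04, 219×0.15 = 32.85.
χ² = (97−85.41)²/85.41 + (56−65.7)²/65.7 + (27−35.04)²/35.04 + (39−32.85)²/32.85
   = 1.5727 + 1.4321 + 1.8448 + 1.1514
Sum = 6.001

6.001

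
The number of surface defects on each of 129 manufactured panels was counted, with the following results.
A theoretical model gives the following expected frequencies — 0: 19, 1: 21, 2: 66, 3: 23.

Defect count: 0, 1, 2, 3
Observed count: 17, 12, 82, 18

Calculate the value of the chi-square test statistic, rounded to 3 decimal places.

9.033

0: (17 − 19)²/19 = 4/19 = 0.2105
1: (12 − 21)²/21 = 81/21 = 3.8571
2: (82 − 66)²/66 = 256/66 = 3.8788
3: (18 − 23)²/23 = 25/23 = 1.0870
Sum = 9.033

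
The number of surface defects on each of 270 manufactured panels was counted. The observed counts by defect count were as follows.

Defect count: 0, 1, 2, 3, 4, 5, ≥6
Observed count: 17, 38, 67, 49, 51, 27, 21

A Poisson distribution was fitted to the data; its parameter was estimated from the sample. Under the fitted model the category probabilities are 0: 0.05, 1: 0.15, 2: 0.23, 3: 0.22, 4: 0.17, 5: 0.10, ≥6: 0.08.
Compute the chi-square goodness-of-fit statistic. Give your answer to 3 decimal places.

Expected counts E_i = n·p_i: 270×0.05 = 13.5, 270×0.15 = 40.5, 270×0.23 = 62.1, 270×0.22 = 59.4, 270×0.17 = 45.9, 270×0.10 = 27, 270×0.08 = 21.6.
0: (17 − 13.5)²/13.5 = 12.25/13.5 = 0.9074
1: (38 − 40.5)²/40.5 = 6.25/40.5 = 0.1543
2: (67 − 62.1)²/62.1 = 24.01/62.1 = 0.3866
3: (49 − 59.4)²/59.4 = 108.16/59.4 = 1.8209
4: (51 − 45.9)²/45.9 = 26.01/45.9 = 0.5667
5: (27 − 27)²/27 = 0/27 = 0.0000
≥6: (21 − 21.6)²/21.6 = 0.36/21.6 = 0.0167
Sum = 3.853

3.853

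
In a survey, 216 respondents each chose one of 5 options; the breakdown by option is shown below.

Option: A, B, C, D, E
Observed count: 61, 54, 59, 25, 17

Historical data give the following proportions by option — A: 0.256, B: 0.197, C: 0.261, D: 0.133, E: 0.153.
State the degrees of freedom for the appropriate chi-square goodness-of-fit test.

There are k = 5 categories and no parameters were estimated from the data, so df = 5 − 1 = 4.

4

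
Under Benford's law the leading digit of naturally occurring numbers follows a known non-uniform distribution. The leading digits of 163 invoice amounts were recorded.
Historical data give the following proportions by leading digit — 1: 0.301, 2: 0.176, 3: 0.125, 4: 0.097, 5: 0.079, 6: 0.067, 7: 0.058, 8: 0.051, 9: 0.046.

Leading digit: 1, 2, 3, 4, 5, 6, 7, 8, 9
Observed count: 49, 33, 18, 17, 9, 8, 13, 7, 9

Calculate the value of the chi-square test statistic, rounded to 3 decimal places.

4.801

Expected counts E_i = n·p_i: 163×0.301 = 49.063, 163×0.176 = 28.688, 163×0.125 = 20.375, 163×0.097 = 15.811, 163×0.079 = 12.877, 163×0.067 = 10.921, 163×0.058 = 9.454, 163×0.051 = 8.313, 163×0.046 = 7.498.
χ² = (49−49.063)²/49.063 + (33−28.688)²/28.688 + (18−20.375)²/20.375 + (17−15.811)²/15.811 + (9−12.877)²/12.877 + (8−10.921)²/10.921 + (13−9.454)²/9.454 + (7−8.313)²/8.313 + (9−7.498)²/7.498
   = 0.0001 + 0.6481 + 0.2768 + 0.0894 + 1.1673 + 0.7813 + 1.3300 + 0.2074 + 0.3009
Sum = 4.801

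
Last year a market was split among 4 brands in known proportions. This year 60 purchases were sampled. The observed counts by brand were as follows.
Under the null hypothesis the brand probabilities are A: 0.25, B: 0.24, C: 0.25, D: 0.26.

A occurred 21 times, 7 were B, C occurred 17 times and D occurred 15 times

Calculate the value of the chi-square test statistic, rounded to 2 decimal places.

Expected counts E_i = n·p_i: 60×0.25 = 15, 60×0.24 = 14.4, 60×0.25 = 15, 60×0.26 = 15.6.
cat         O        E   (O−E)²/E
A          21       15      2.400
B           7     14.4      3.803
C          17       15      0.267
D          15     15.6      0.023
Sum = 6.49

6.49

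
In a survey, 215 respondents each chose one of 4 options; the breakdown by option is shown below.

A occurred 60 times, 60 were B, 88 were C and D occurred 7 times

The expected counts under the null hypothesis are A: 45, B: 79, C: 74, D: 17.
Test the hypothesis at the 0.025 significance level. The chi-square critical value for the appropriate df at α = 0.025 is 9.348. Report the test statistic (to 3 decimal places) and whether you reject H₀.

18.101; reject

A: (60 − 45)²/45 = 225/45 = 5.0000
B: (60 − 79)²/79 = 361/79 = 4.5696
C: (88 − 74)²/74 = 196/74 = 2.6486
D: (7 − 17)²/17 = 100/17 = 5.8824
Sum = 18.101
df = 3. Since 18.101 > 9.348, we reject H₀.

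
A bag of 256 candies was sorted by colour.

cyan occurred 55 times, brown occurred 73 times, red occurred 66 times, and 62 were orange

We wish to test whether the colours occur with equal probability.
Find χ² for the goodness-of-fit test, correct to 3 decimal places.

2.656

Under H₀ each category has probability 1/4, so each expected count is 256/4 = 64.
χ² = (55−64)²/64 + (73−64)²/64 + (66−64)²/64 + (62−64)²/64
   = 1.2656 + 1.2656 + 0.0625 + 0.0625
Sum = 2.656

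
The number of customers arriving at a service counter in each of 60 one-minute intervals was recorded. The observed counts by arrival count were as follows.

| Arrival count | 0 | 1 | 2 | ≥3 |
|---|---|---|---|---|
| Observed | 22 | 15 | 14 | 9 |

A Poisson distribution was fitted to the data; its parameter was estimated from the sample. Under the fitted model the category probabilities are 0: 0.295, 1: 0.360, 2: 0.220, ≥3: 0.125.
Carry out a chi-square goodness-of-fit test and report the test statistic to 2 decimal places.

Expected counts E_i = n·p_i: 60×0.295 = 17.7, 60×0.360 = 21.6, 60×0.220 = 13.2, 60×0.125 = 7.5.
cat         O        E   (O−E)²/E
0          22     17.7      1.045
1          15     21.6      2.017
2          14     13.2      0.048
≥3          9      7.5      0.300
Sum = 3.41

3.41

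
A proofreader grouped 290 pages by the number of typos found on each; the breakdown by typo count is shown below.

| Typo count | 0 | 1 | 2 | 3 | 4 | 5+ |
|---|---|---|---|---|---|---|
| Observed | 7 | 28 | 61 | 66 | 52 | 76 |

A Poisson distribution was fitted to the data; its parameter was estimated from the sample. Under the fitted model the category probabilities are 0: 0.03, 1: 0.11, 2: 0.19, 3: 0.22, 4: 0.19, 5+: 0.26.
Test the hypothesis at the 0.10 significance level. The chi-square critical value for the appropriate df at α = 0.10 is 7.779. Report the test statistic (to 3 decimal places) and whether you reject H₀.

1.696; do not reject

Expected counts E_i = n·p_i: 290×0.03 = 8.7, 290×0.11 = 31.9, 290×0.19 = 55.1, 290×0.22 = 63.8, 290×0.19 = 55.1, 290×0.26 = 75.4.
cat         O        E   (O−E)²/E
0           7      8.7     0.3322
1          28     31.9     0.4768
2          61     55.1     0.6318
3          66     63.8     0.0759
4          52     55.1     0.1744
5+         76     75.4     0.0048
Sum = 1.696
df = 4. Since 1.696 < 7.779, we do not reject H₀.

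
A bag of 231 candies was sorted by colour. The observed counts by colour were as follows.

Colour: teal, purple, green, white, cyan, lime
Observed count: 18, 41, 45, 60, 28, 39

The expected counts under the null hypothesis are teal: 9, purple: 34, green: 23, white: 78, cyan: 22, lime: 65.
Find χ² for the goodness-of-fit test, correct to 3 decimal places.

teal: (18 − 9)²/9 = 81/9 = 9.0000
purple: (41 − 34)²/34 = 49/34 = 1.4412
green: (45 − 23)²/23 = 484/23 = 21.0435
white: (60 − 78)²/78 = 324/78 = 4.1538
cyan: (28 − 22)²/22 = 36/22 = 1.6364
lime: (39 − 65)²/65 = 676/65 = 10.4000
Sum = 47.675

47.675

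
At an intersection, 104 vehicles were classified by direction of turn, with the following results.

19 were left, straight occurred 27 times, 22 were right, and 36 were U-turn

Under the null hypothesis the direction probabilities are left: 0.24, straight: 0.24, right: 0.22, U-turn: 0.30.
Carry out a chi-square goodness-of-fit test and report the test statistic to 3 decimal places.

Expected counts E_i = n·p_i: 104×0.24 = 24.96, 104×0.24 = 24.96, 104×0.22 = 22.88, 104×0.30 = 31.2.
cat           O        E   (O−E)²/E
left         19    24.96     1.4231
straight     27    24.96     0.1667
right        22    22.88     0.0338
U-turn       36     31.2     0.7385
Sum = 2.362

2.362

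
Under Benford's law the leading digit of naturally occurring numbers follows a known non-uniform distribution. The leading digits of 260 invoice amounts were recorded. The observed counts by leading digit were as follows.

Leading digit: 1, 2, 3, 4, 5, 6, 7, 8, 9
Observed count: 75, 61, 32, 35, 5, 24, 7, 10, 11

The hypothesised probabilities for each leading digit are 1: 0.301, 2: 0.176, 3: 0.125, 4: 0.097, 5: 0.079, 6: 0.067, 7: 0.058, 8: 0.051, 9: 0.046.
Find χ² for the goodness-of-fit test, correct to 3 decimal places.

Expected counts E_i = n·p_i: 260×0.301 = 78.26, 260×0.176 = 45.76, 260×0.125 = 32.5, 260×0.097 = 25.22, 260×0.079 = 20.54, 260×0.067 = 17.42, 260×0.058 = 15.08, 260×0.051 = 13.26, 260×0.046 = 11.96.
χ² = (75−78.26)²/78.26 + (61−45.76)²/45.76 + (32−32.5)²/32.5 + (35−25.22)²/25.22 + (5−20.54)²/20.54 + (24−17.42)²/17.42 + (7−15.08)²/15.08 + (10−13.26)²/13.26 + (11−11.96)²/11.96
   = 0.1358 + 5.0756 + 0.0077 + 3.7926 + 11.7571 + 2.4854 + 4.3293 + 0.8015 + 0.0771
Sum = 28.462

28.462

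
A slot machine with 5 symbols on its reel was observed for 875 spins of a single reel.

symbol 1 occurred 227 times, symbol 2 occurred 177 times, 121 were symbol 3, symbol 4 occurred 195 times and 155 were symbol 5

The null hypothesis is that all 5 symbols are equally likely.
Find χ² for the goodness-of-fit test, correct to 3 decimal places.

Under H₀ each category has probability 1/5, so each expected count is 875/5 = 175.
χ² = (227−175)²/175 + (177−175)²/175 + (121−175)²/175 + (195−175)²/175 + (155−175)²/175
   = 15.4514 + 0.0229 + 16.6629 + 2.2857 + 2.2857
Sum = 36.709

36.709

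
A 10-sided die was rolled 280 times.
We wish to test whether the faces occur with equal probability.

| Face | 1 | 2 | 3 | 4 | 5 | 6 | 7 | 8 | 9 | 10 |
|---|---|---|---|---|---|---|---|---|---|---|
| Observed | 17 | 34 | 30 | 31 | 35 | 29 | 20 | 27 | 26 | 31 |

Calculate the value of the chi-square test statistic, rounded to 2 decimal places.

10.64

Expected count for each of the 10 categories: 280/10 = 28.
χ² = (17−28)²/28 + (34−28)²/28 + (30−28)²/28 + (31−28)²/28 + (35−28)²/28 + (29−28)²/28 + (20−28)²/28 + (27−28)²/28 + (26−28)²/28 + (31−28)²/28
   = 4.321 + 1.286 + 0.143 + 0.321 + 1.750 + 0.036 + 2.286 + 0.036 + 0.143 + 0.321
Sum = 10.64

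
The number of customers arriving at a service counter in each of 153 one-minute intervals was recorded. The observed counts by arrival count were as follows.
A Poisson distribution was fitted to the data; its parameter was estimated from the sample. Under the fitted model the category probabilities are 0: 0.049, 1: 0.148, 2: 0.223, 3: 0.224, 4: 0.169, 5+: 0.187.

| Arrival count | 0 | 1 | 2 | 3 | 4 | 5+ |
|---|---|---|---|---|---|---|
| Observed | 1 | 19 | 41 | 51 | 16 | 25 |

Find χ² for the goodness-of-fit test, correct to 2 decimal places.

Expected counts E_i = n·p_i: 153×0.049 = 7.497, 153×0.148 = 22.644, 153×0.223 = 34.119, 153×0.224 = 34.272, 153×0.169 = 25.857, 153×0.187 = 28.611.
χ² = (1−7.497)²/7.497 + (19−22.644)²/22.644 + (41−34.119)²/34.119 + (51−34.272)²/34.272 + (16−25.857)²/25.857 + (25−28.611)²/28.611
   = 5.630 + 0.586 + 1.388 + 8.165 + 3.758 + 0.456
Sum = 19.98

19.98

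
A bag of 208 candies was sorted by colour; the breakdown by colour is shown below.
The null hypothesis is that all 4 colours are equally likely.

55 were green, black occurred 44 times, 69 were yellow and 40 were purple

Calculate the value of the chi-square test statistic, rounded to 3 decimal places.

Under H₀ each category has probability 1/4, so each expected count is 208/4 = 52.
χ² = (55−52)²/52 + (44−52)²/52 + (69−52)²/52 + (40−52)²/52
   = 0.1731 + 1.2308 + 5.5577 + 2.7692
Sum = 9.731

9.731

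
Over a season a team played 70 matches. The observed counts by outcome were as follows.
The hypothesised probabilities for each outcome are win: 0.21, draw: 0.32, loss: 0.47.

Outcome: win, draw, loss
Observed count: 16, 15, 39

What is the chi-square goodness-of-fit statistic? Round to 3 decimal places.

3.691

Expected counts E_i = n·p_i: 70×0.21 = 14.7, 70×0.32 = 22.4, 70×0.47 = 32.9.
χ² = (16−14.7)²/14.7 + (15−22.4)²/22.4 + (39−32.9)²/32.9
   = 0.1150 + 2.4446 + 1.1310
Sum = 3.691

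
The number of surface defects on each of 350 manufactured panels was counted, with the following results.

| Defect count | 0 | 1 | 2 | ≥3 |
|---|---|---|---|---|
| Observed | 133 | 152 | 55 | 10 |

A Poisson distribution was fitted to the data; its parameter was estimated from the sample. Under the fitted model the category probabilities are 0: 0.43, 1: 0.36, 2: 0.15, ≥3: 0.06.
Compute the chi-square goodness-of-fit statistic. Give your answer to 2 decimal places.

Expected counts E_i = n·p_i: 350×0.43 = 150.5, 350×0.36 = 126, 350×0.15 = 52.5, 350×0.06 = 21.
χ² = (133−150.5)²/150.5 + (152−126)²/126 + (55−52.5)²/52.5 + (10−21)²/21
   = 2.035 + 5.365 + 0.119 + 5.762
Sum = 13.28

13.28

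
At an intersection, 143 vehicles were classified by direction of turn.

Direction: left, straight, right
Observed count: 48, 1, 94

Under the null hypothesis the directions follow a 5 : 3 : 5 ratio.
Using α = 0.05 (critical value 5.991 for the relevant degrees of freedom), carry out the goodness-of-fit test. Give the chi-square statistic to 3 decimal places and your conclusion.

59.576; reject

Ratio total = 13. Expected counts: 143×5/13 = 55, 143×3/13 = 33, 143×5/13 = 55.
χ² = (48−55)²/55 + (1−33)²/33 + (94−55)²/55
   = 0.8909 + 31.0303 + 27.6545
Sum = 59.576
df = 2. Since 59.576 > 5.991, we reject H₀.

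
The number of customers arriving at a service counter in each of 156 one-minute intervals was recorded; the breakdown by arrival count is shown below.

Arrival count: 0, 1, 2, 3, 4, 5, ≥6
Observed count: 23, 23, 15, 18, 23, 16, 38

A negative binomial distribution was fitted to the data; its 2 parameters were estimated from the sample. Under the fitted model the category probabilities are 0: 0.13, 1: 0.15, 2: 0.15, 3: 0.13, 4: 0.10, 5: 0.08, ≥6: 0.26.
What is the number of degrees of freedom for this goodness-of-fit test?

There are k = 7 categories and 2 parameters estimated from the data, so df = 7 − 1 − 2 = 4.

4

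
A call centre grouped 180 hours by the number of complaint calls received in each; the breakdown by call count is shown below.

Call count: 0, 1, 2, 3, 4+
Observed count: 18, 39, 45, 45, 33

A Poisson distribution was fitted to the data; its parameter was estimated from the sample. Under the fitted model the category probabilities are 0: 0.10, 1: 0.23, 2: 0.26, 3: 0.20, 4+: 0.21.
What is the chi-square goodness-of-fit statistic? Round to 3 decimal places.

3.068

Expected counts E_i = n·p_i: 180×0.10 = 18, 180×0.23 = 41.4, 180×0.26 = 46.8, 180×0.20 = 36, 180×0.21 = 37.8.
cat         O        E   (O−E)²/E
0          18       18     0.0000
1          39     41.4     0.1391
2          45     46.8     0.0692
3          45       36     2.2500
4+         33     37.8     0.6095
Sum = 3.068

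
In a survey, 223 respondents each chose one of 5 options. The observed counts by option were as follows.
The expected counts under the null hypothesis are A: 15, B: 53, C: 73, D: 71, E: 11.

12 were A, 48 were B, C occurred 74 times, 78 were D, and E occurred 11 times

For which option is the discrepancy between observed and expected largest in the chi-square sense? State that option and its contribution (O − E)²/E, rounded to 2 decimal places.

D, 0.69

A: (12 − 15)²/15 = 9/15 = 0.600
B: (48 − 53)²/53 = 25/53 = 0.472
C: (74 − 73)²/73 = 1/73 = 0.014
D: (78 − 71)²/71 = 49/71 = 0.690
E: (11 − 11)²/11 = 0/11 = 0.000
The largest term is for D: 0.69.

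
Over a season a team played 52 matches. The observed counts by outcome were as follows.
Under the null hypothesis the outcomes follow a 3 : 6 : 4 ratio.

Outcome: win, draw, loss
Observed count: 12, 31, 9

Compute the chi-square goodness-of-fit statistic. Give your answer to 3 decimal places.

Ratio total = 13. Expected counts: 52×3/13 = 12, 52×6/13 = 24, 52×4/13 = 16.
win: (12 − 12)²/12 = 0/12 = 0.0000
draw: (31 − 24)²/24 = 49/24 = 2.0417
loss: (9 − 16)²/16 = 49/16 = 3.0625
Sum = 5.104

5.104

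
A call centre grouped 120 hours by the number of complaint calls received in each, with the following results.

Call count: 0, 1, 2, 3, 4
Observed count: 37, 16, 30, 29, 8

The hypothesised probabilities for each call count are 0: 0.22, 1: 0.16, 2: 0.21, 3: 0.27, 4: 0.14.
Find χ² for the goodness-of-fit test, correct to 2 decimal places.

Expected counts E_i = n·p_i: 120×0.22 = 26.4, 120×0.16 = 19.2, 120×0.21 = 25.2, 120×0.27 = 32.4, 120×0.14 = 16.8.
0: (37 − 26.4)²/26.4 = 112.36/26.4 = 4.256
1: (16 − 19.2)²/19.2 = 10.24/19.2 = 0.533
2: (30 − 25.2)²/25.2 = 23.04/25.2 = 0.914
3: (29 − 32.4)²/32.4 = 11.56/32.4 = 0.357
4: (8 − 16.8)²/16.8 = 77.44/16.8 = 4.610
Sum = 10.67

10.67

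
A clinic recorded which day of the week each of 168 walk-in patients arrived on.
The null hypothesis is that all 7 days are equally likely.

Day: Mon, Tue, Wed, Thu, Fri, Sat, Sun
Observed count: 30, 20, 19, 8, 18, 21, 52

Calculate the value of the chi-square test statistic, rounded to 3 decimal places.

48.417

Under H₀ each category has probability 1/7, so each expected count is 168/7 = 24.
cat         O        E   (O−E)²/E
Mon        30       24     1.5000
Tue        20       24     0.6667
Wed        19       24     1.0417
Thu         8       24    10.6667
Fri        18       24     1.5000
Sat        21       24     0.3750
Sun        52       24    32.6667
Sum = 48.417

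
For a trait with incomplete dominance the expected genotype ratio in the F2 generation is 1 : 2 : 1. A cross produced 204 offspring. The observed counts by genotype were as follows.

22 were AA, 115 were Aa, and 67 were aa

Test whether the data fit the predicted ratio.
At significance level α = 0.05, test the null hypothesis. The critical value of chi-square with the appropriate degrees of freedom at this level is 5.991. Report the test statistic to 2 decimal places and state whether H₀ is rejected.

Ratio total = 4. Expected counts: 204×1/4 = 51, 204×2/4 = 102, 204×1/4 = 51.
χ² = (22−51)²/51 + (115−102)²/102 + (67−51)²/51
   = 16.490 + 1.657 + 5.020
Sum = 23.17
df = 2. Since 23.17 > 5.991, we reject H₀.

23.17; reject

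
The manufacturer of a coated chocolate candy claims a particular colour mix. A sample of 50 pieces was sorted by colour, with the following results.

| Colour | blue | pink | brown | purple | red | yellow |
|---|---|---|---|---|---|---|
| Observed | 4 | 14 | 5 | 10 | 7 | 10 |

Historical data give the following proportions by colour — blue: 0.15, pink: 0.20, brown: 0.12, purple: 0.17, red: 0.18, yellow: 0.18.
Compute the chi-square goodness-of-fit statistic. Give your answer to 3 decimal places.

4.220

Expected counts E_i = n·p_i: 50×0.15 = 7.5, 50×0.20 = 10, 50×0.12 = 6, 50×0.17 = 8.5, 50×0.18 = 9, 50×0.18 = 9.
blue: (4 − 7.5)²/7.5 = 12.25/7.5 = 1.6333
pink: (14 − 10)²/10 = 16/10 = 1.6000
brown: (5 − 6)²/6 = 1/6 = 0.1667
purple: (10 − 8.5)²/8.5 = 2.25/8.5 = 0.2647
red: (7 − 9)²/9 = 4/9 = 0.4444
yellow: (10 − 9)²/9 = 1/9 = 0.1111
Sum = 4.220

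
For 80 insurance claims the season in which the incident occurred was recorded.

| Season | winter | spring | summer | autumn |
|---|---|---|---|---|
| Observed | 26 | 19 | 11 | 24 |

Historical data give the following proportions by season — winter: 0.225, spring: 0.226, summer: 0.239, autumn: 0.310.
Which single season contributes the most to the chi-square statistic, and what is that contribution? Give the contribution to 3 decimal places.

winter, 3.556

Expected counts E_i = n·p_i: 80×0.225 = 18, 80×0.226 = 18.08, 80×0.239 = 19.12, 80×0.310 = 24.8.
χ² = (26−18)²/18 + (19−18.08)²/18.08 + (11−19.12)²/19.12 + (24−24.8)²/24.8
   = 3.5556 + 0.0468 + 3.4485 + 0.0258
The largest term is for winter: 3.556.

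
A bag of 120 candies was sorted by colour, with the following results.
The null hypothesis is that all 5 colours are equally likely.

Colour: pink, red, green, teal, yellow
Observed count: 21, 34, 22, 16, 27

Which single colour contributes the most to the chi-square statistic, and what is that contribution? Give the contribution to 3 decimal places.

Expected count for each of the 5 categories: 120/5 = 24.
χ² = (21−24)²/24 + (34−24)²/24 + (22−24)²/24 + (16−24)²/24 + (27−24)²/24
   = 0.3750 + 4.1667 + 0.1667 + 2.6667 + 0.3750
The largest term is for red: 4.167.

red, 4.167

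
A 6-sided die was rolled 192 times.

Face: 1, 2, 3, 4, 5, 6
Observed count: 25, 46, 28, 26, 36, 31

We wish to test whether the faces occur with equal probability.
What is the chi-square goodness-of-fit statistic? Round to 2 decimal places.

9.81

Expected count for each of the 6 categories: 192/6 = 32.
χ² = (25−32)²/32 + (46−32)²/32 + (28−32)²/32 + (26−32)²/32 + (36−32)²/32 + (31−32)²/32
   = 1.531 + 6.125 + 0.500 + 1.125 + 0.500 + 0.031
Sum = 9.81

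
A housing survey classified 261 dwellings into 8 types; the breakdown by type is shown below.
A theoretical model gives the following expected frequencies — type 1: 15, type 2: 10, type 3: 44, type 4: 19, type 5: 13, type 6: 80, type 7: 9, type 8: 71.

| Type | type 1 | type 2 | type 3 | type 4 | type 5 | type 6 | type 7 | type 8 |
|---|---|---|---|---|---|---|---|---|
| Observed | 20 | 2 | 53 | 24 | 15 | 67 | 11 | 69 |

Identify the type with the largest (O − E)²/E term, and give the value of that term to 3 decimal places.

cat         O        E   (O−E)²/E
type 1     20       15     1.6667
type 2      2       10     6.4000
type 3     53       44     1.8409
type 4     24       19     1.3158
type 5     15       13     0.3077
type 6     67       80     2.1125
type 7     11        9     0.4444
type 8     69       71     0.0563
The largest term is for type 2: 6.400.

type 2, 6.400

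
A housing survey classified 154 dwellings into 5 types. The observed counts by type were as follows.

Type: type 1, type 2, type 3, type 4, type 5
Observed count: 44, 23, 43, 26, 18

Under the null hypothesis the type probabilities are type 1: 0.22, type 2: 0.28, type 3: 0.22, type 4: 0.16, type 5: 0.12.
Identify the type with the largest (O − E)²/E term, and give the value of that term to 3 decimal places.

Expected counts E_i = n·p_i: 154×0.22 = 33.88, 154×0.28 = 43.12, 154×0.22 = 33.88, 154×0.16 = 24.64, 154×0.12 = 18.48.
type 1: (44 − 33.88)²/33.88 = 102.4144/33.88 = 3.0229
type 2: (23 − 43.12)²/43.12 = 404.8144/43.12 = 9.3881
type 3: (43 − 33.88)²/33.88 = 83.1744/33.88 = 2.4550
type 4: (26 − 24.64)²/24.64 = 1.8496/24.64 = 0.0751
type 5: (18 − 18.48)²/18.48 = 0.2304/18.48 = 0.0125
The largest term is for type 2: 9.388.

type 2, 9.388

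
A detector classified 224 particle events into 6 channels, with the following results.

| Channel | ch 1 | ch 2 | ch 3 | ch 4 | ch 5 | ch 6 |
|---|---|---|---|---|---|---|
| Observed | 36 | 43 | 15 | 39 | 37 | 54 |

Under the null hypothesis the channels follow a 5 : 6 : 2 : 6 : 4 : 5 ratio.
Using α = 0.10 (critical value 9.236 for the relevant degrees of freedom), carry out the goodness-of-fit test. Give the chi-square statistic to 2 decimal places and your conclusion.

8.35; do not reject

Ratio total = 28. Expected counts: 224×5/28 = 40, 224×6/28 = 48, 224×2/28 = 16, 224×6/28 = 48, 224×4/28 = 32, 224×5/28 = 40.
ch 1: (36 − 40)²/40 = 16/40 = 0.400
ch 2: (43 − 48)²/48 = 25/48 = 0.521
ch 3: (15 − 16)²/16 = 1/16 = 0.063
ch 4: (39 − 48)²/48 = 81/48 = 1.688
ch 5: (37 − 32)²/32 = 25/32 = 0.781
ch 6: (54 − 40)²/40 = 196/40 = 4.900
Sum = 8.35
df = 5. Since 8.35 < 9.236, we do not reject H₀.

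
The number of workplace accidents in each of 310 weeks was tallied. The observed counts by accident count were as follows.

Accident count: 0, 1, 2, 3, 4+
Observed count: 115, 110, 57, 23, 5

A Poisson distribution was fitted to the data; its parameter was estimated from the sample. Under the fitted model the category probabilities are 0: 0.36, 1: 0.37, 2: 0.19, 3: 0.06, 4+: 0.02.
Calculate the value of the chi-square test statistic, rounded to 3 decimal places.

Expected counts E_i = n·p_i: 310×0.36 = 111.6, 310×0.37 = 114.7, 310×0.19 = 58.9, 310×0.06 = 18.6, 310×0.02 = 6.2.
cat         O        E   (O−E)²/E
0         115    111.6     0.1036
1         110    114.7     0.1926
2          57     58.9     0.0613
3          23     18.6     1.0409
4+          5      6.2     0.2323
Sum = 1.631

1.631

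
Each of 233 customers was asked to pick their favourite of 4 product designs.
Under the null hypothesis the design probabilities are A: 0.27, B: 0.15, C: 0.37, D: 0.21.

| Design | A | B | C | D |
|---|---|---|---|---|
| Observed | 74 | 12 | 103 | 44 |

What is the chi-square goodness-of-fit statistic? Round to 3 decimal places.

20.792

Expected counts E_i = n·p_i: 233×0.27 = 62.91, 233×0.15 = 34.95, 233×0.37 = 86.21, 233×0.21 = 48.93.
A: (74 − 62.91)²/62.91 = 122.9881/62.91 = 1.9550
B: (12 − 34.95)²/34.95 = 526.7025/34.95 = 15.0702
C: (103 − 86.21)²/86.21 = 281.9041/86.21 = 3.2700
D: (44 − 48.93)²/48.93 = 24.3049/48.93 = 0.4967
Sum = 20.792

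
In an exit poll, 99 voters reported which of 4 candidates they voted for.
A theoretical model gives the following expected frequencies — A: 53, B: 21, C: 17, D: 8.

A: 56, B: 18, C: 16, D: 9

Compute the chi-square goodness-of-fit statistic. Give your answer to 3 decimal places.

0.782

cat         O        E   (O−E)²/E
A          56       53     0.1698
B          18       21     0.4286
C          16       17     0.0588
D           9        8     0.1250
Sum = 0.782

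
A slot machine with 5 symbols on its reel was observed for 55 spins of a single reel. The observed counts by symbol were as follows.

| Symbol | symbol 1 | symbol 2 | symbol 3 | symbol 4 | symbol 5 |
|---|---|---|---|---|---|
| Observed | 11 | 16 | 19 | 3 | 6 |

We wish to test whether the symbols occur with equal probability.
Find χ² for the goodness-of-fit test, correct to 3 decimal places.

16.182

Under H₀ each category has probability 1/5, so each expected count is 55/5 = 11.
cat           O        E   (O−E)²/E
symbol 1     11       11     0.0000
symbol 2     16       11     2.2727
symbol 3     19       11     5.8182
symbol 4      3       11     5.8182
symbol 5      6       11     2.2727
Sum = 16.182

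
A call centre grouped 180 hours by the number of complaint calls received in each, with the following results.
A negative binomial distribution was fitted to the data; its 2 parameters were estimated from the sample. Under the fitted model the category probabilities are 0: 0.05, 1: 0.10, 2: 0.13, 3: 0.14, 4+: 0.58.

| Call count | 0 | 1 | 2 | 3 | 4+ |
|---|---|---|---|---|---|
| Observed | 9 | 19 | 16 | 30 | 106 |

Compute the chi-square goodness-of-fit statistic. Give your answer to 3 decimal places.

Expected counts E_i = n·p_i: 180×0.05 = 9, 180×0.10 = 18, 180×0.13 = 23.4, 180×0.14 = 25.2, 180×0.58 = 104.4.
χ² = (9−9)²/9 + (19−18)²/18 + (16−23.4)²/23.4 + (30−25.2)²/25.2 + (106−104.4)²/104.4
   = 0.0000 + 0.0556 + 2.3402 + 0.9143 + 0.0245
Sum = 3.335

3.335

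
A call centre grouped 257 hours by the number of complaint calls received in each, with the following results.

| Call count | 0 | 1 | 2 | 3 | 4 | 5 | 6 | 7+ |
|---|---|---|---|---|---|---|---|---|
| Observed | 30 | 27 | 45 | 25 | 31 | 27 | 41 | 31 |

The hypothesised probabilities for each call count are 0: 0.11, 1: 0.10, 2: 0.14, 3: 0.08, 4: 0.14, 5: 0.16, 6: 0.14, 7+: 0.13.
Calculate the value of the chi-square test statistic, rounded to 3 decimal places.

Expected counts E_i = n·p_i: 257×0.11 = 28.27, 257×0.10 = 25.7, 257×0.14 = 35.98, 257×0.08 = 20.56, 257×0.14 = 35.98, 257×0.16 = 41.12, 257×0.14 = 35.98, 257×0.13 = 33.41.
0: (30 − 28.27)²/28.27 = 2.9929/28.27 = 0.1059
1: (27 − 25.7)²/25.7 = 1.69/25.7 = 0.0658
2: (45 − 35.98)²/35.98 = 81.3604/35.98 = 2.2613
3: (25 − 20.56)²/20.56 = 19.7136/20.56 = 0.9588
4: (31 − 35.98)²/35.98 = 24.8004/35.98 = 0.6893
5: (27 − 41.12)²/41.12 = 199.3744/41.12 = 4.8486
6: (41 − 35.98)²/35.98 = 25.2004/35.98 = 0.7004
7+: (31 − 33.41)²/33.41 = 5.8081/33.41 = 0.1738
Sum = 9.804

9.804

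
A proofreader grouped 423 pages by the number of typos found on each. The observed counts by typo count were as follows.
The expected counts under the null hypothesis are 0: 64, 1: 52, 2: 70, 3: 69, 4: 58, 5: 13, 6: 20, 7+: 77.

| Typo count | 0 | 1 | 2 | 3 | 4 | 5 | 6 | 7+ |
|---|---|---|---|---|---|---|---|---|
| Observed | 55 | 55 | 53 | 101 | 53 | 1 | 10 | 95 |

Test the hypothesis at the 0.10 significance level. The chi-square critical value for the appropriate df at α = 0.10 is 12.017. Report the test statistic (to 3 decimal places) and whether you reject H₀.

0: (55 − 64)²/64 = 81/64 = 1.2656
1: (55 − 52)²/52 = 9/52 = 0.1731
2: (53 − 70)²/70 = 289/70 = 4.1286
3: (101 − 69)²/69 = 1024/69 = 14.8406
4: (53 − 58)²/58 = 25/58 = 0.4310
5: (1 − 13)²/13 = 144/13 = 11.0769
6: (10 − 20)²/20 = 100/20 = 5.0000
7+: (95 − 77)²/77 = 324/77 = 4.2078
Sum = 41.124
df = 7. Since 41.124 > 12.017, we reject H₀.

41.124; reject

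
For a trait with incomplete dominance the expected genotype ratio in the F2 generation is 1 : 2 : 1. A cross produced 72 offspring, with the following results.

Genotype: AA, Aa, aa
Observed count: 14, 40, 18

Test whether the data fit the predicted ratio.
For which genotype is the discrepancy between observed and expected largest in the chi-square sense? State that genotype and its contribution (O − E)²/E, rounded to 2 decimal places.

AA, 0.89

Ratio total = 4. Expected counts: 72×1/4 = 18, 72×2/4 = 36, 72×1/4 = 18.
χ² = (14−18)²/18 + (40−36)²/36 + (18−18)²/18
   = 0.889 + 0.444 + 0.000
The largest term is for AA: 0.89.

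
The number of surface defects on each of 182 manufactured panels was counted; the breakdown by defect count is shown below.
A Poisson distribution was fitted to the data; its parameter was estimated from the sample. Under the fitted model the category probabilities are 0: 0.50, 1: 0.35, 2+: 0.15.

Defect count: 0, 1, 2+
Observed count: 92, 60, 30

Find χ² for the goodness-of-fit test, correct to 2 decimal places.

0.49

Expected counts E_i = n·p_i: 182×0.50 = 91, 182×0.35 = 63.7, 182×0.15 = 27.3.
0: (92 − 91)²/91 = 1/91 = 0.011
1: (60 − 63.7)²/63.7 = 13.69/63.7 = 0.215
2+: (30 − 27.3)²/27.3 = 7.29/27.3 = 0.267
Sum = 0.49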